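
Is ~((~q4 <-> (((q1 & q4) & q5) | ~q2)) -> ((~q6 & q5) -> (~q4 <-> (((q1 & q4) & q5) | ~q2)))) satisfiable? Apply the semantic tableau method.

Initial set: {~((~q4 <-> (((q1 & q4) & q5) | ~q2)) -> ((~q6 & q5) -> (~q4 <-> (((q1 & q4) & q5) | ~q2))))}.
~((~q4 <-> (((q1 & q4) & q5) | ~q2)) -> ((~q6 & q5) -> (~q4 <-> (((q1 & q4) & q5) | ~q2)))): α-rule — add (~q4 <-> (((q1 & q4) & q5) | ~q2)), ~((~q6 & q5) -> (~q4 <-> (((q1 & q4) & q5) | ~q2))).
~((~q6 & q5) -> (~q4 <-> (((q1 & q4) & q5) | ~q2))): α-rule — add (~q6 & q5), ~(~q4 <-> (((q1 & q4) & q5) | ~q2)).
(~q6 & q5): α-rule — add ~q6, q5.
(~q4 <-> (((q1 & q4) & q5) | ~q2)): β-rule — branch into ~q4, (((q1 & q4) & q5) | ~q2)  //  ~~q4, ~(((q1 & q4) & q5) | ~q2).
  branch 1 (add ~q4, (((q1 & q4) & q5) | ~q2)):
    ~(~q4 <-> (((q1 & q4) & q5) | ~q2)): β-rule — branch into ~q4, ~(((q1 & q4) & q5) | ~q2)  //  ~~q4, (((q1 & q4) & q5) | ~q2).
      branch 1.1 (add ~q4, ~(((q1 & q4) & q5) | ~q2)):
        ~(((q1 & q4) & q5) | ~q2): α-rule — add ~((q1 & q4) & q5), ~~q2.
        (((q1 & q4) & q5) | ~q2): β-rule — branch into ((q1 & q4) & q5)  //  ~q2.
          branch 1.1.1 (add ((q1 & q4) & q5)):
            ((q1 & q4) & q5): α-rule — add (q1 & q4), q5.
            (q1 & q4): α-rule — add q1, q4.
            × closes — contains both q4 and ~q4.
          branch 1.1.2 (add ~q2):
            × closes — contains both q2 and ~q2.
      branch 1.2 (add ~~q4, (((q1 & q4) & q5) | ~q2)):
        × closes — contains both q4 and ~q4.
  branch 2 (add ~~q4, ~(((q1 & q4) & q5) | ~q2)):
    ~(((q1 & q4) & q5) | ~q2): α-rule — add ~((q1 & q4) & q5), ~~q2.
    ~(~q4 <-> (((q1 & q4) & q5) | ~q2)): β-rule — branch into ~q4, ~(((q1 & q4) & q5) | ~q2)  //  ~~q4, (((q1 & q4) & q5) | ~q2).
      branch 2.1 (add ~q4, ~(((q1 & q4) & q5) | ~q2)):
        × closes — contains both q4 and ~q4.
      branch 2.2 (add ~~q4, (((q1 & q4) & q5) | ~q2)):
        ~((q1 & q4) & q5): β-rule — branch into ~(q1 & q4)  //  ~q5.
          branch 2.2.1 (add ~(q1 & q4)):
            (((q1 & q4) & q5) | ~q2): β-rule — branch into ((q1 & q4) & q5)  //  ~q2.
              branch 2.2.1.1 (add ((q1 & q4) & q5)):
                ((q1 & q4) & q5): α-rule — add (q1 & q4), q5.
                (q1 & q4): α-rule — add q1, q4.
                ~(q1 & q4): β-rule — branch into ~q1  //  ~q4.
                  branch 2.2.1.1.1 (add ~q1):
                    × closes — contains both q1 and ~q1.
                  branch 2.2.1.1.2 (add ~q4):
                    × closes — contains both q4 and ~q4.
              branch 2.2.1.2 (add ~q2):
                × closes — contains both q2 and ~q2.
          branch 2.2.2 (add ~q5):
            × closes — contains both q5 and ~q5.
All 8 branches close.
Every branch closed; the formula is unsatisfiable.

Unsatisfiable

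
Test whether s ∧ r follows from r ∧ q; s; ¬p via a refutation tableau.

Yes

Initial set: {(r ∧ q); s; ¬p; ¬(s ∧ r)}.
(r ∧ q): α-rule — add r, q.
¬(s ∧ r): β-rule — branch into ¬s  //  ¬r.
  branch 1 (add ¬s):
    × closes — contains both s and ¬s.
  branch 2 (add ¬r):
    × closes — contains both r and ¬r.
All 2 branches close.
Every branch closed, so the premises entail the conclusion.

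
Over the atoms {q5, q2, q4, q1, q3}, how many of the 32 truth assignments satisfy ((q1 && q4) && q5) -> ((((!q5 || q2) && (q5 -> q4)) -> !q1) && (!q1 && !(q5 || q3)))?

28

Initial set: {(((q1 && q4) && q5) -> ((((!q5 || q2) && (q5 -> q4)) -> !q1) && (!q1 && !(q5 || q3))))}.
(((q1 && q4) && q5) -> ((((!q5 || q2) && (q5 -> q4)) -> !q1) && (!q1 && !(q5 || q3)))): β-rule — branch into !((q1 && q4) && q5)  //  ((((!q5 || q2) && (q5 -> q4)) -> !q1) && (!q1 && !(q5 || q3))).
  branch 1 (add !((q1 && q4) && q5)):
    !((q1 && q4) && q5): β-rule — branch into !(q1 && q4)  //  !q5.
      branch 1.1 (add !(q1 && q4)):
        !(q1 && q4): β-rule — branch into !q1  //  !q4.
          branch 1.1.1 (add !q1):
            ○ open, literals {q1=0}.
          branch 1.1.2 (add !q4):
            ○ open, literals {q4=0}.
      branch 1.2 (add !q5):
        ○ open, literals {q5=0}.
  branch 2 (add ((((!q5 || q2) && (q5 -> q4)) -> !q1) && (!q1 && !(q5 || q3)))):
    ((((!q5 || q2) && (q5 -> q4)) -> !q1) && (!q1 && !(q5 || q3))): α-rule — add (((!q5 || q2) && (q5 -> q4)) -> !q1), (!q1 && !(q5 || q3)).
    (!q1 && !(q5 || q3)): α-rule — add !q1, !(q5 || q3).
    !(q5 || q3): α-rule — add !q5, !q3.
    (((!q5 || q2) && (q5 -> q4)) -> !q1): β-rule — branch into !((!q5 || q2) && (q5 -> q4))  //  !q1.
      branch 2.1 (add !((!q5 || q2) && (q5 -> q4))):
        !((!q5 || q2) && (q5 -> q4)): β-rule — branch into !(!q5 || q2)  //  !(q5 -> q4).
          branch 2.1.1 (add !(!q5 || q2)):
            !(!q5 || q2): α-rule — add !!q5, !q2.
            × closes — contains both q5 and !q5.
          branch 2.1.2 (add !(q5 -> q4)):
            !(q5 -> q4): α-rule — add q5, !q4.
            × closes — contains both q5 and !q5.
      branch 2.2 (add !q1):
        ○ open, literals {q1=0, q3=0, q5=0}.
2 branches closed, 4 open.
Each open branch fixes some atoms; the unmentioned ones are free. Counting distinct full assignments: branch {q1=0} (q5, q2, q4, q3) contributes 16 new; branch {q4=0} (q5, q2, q1, q3) contributes 8 new; branch {q5=0} (q2, q4, q1, q3) contributes 4 new; branch {q1=0, q3=0, q5=0} (q2, q4) contributes 0 new. Total: 28.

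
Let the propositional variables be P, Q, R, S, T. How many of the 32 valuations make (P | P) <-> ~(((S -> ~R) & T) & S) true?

16

Initial set: {((P | P) <-> ~(((S -> ~R) & T) & S))}.
((P | P) <-> ~(((S -> ~R) & T) & S)): β-rule — branch into (P | P), ~(((S -> ~R) & T) & S)  //  ~(P | P), ~~(((S -> ~R) & T) & S).
  branch 1 (add (P | P), ~(((S -> ~R) & T) & S)):
    (P | P): β-rule — branch into P  //  P.
      branch 1.1 (add P):
        ~(((S -> ~R) & T) & S): β-rule — branch into ~((S -> ~R) & T)  //  ~S.
          branch 1.1.1 (add ~((S -> ~R) & T)):
            ~((S -> ~R) & T): β-rule — branch into ~(S -> ~R)  //  ~T.
              branch 1.1.1.1 (add ~(S -> ~R)):
                ~(S -> ~R): α-rule — add S, ~~R.
                ○ open, literals {P=T, R=T, S=T}.
              branch 1.1.1.2 (add ~T):
                ○ open, literals {P=T, T=F}.
          branch 1.1.2 (add ~S):
            ○ open, literals {P=T, S=F}.
      branch 1.2 (add P):
        ~(((S -> ~R) & T) & S): β-rule — branch into ~((S -> ~R) & T)  //  ~S.
          branch 1.2.1 (add ~((S -> ~R) & T)):
            ~((S -> ~R) & T): β-rule — branch into ~(S -> ~R)  //  ~T.
              branch 1.2.1.1 (add ~(S -> ~R)):
                ~(S -> ~R): α-rule — add S, ~~R.
                ○ open, literals {P=T, R=T, S=T}.
              branch 1.2.1.2 (add ~T):
                ○ open, literals {P=T, T=F}.
          branch 1.2.2 (add ~S):
            ○ open, literals {P=T, S=F}.
  branch 2 (add ~(P | P), ~~(((S -> ~R) & T) & S)):
    ~(P | P): α-rule — add ~P, ~P.
    ~~(((S -> ~R) & T) & S): α-rule — add ((S -> ~R) & T), S.
    ((S -> ~R) & T): α-rule — add (S -> ~R), T.
    (S -> ~R): β-rule — branch into ~S  //  ~R.
      branch 2.1 (add ~S):
        × closes — contains both S and ~S.
      branch 2.2 (add ~R):
        ○ open, literals {P=F, R=F, S=T, T=T}.
1 branch closed, 7 open.
Each open branch fixes some atoms; the unmentioned ones are free. Counting distinct full assignments: branch {P=T, R=T, S=T} (Q, T) contributes 4 new; branch {P=T, T=F} (Q, R, S) contributes 6 new; branch {P=T, S=F} (Q, R, T) contributes 4 new; branch {P=T, R=T, S=T} (Q, T) contributes 0 new; branch {P=T, T=F} (Q, R, S) contributes 0 new; branch {P=T, S=F} (Q, R, T) contributes 0 new; branch {P=F, R=F, S=T, T=T} (Q) contributes 2 new. Total: 16.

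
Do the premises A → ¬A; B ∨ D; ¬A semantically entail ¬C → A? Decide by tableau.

Initial set: {T (A → ¬A); T (B ∨ D); T ¬A; F (¬C → A)}.
F (¬C → A): α-rule — add T ¬C, F A.
T (A → ¬A): β-rule — branch into F A  //  T ¬A.
  branch 1 (add F A):
    T (B ∨ D): β-rule — branch into T B  //  T D.
      branch 1.1 (add T B):
        ○ open, literals {A=false, B=true, C=false}.
      branch 1.2 (add T D):
        ○ open, literals {A=false, C=false, D=true}.
  branch 2 (add T ¬A):
    T (B ∨ D): β-rule — branch into T B  //  T D.
      branch 2.1 (add T B):
        ○ open, literals {A=false, B=true, C=false}.
      branch 2.2 (add T D):
        ○ open, literals {A=false, C=false, D=true}.
0 branches closed, 4 open.
An open branch gives a countermodel: A=false, B=true, C=false (unmentioned atoms arbitrary); the premises hold there but the conclusion fails.

No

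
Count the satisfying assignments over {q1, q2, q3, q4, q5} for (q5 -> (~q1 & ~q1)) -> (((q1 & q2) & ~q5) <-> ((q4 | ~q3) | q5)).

14

Initial set: {((q5 -> (~q1 & ~q1)) -> (((q1 & q2) & ~q5) <-> ((q4 | ~q3) | q5)))}.
((q5 -> (~q1 & ~q1)) -> (((q1 & q2) & ~q5) <-> ((q4 | ~q3) | q5))): β-rule — branch into ~(q5 -> (~q1 & ~q1))  //  (((q1 & q2) & ~q5) <-> ((q4 | ~q3) | q5)).
  branch 1 (add ~(q5 -> (~q1 & ~q1))):
    ~(q5 -> (~q1 & ~q1)): α-rule — add q5, ~(~q1 & ~q1).
    ~(~q1 & ~q1): β-rule — branch into ~~q1  //  ~~q1.
      branch 1.1 (add ~~q1):
        ○ open, literals {q1=true, q5=true}.
      branch 1.2 (add ~~q1):
        ○ open, literals {q1=true, q5=true}.
  branch 2 (add (((q1 & q2) & ~q5) <-> ((q4 | ~q3) | q5))):
    (((q1 & q2) & ~q5) <-> ((q4 | ~q3) | q5)): β-rule — branch into ((q1 & q2) & ~q5), ((q4 | ~q3) | q5)  //  ~((q1 & q2) & ~q5), ~((q4 | ~q3) | q5).
      branch 2.1 (add ((q1 & q2) & ~q5), ((q4 | ~q3) | q5)):
        ((q1 & q2) & ~q5): α-rule — add (q1 & q2), ~q5.
        (q1 & q2): α-rule — add q1, q2.
        ((q4 | ~q3) | q5): β-rule — branch into (q4 | ~q3)  //  q5.
          branch 2.1.1 (add (q4 | ~q3)):
            (q4 | ~q3): β-rule — branch into q4  //  ~q3.
              branch 2.1.1.1 (add q4):
                ○ open, literals {q1=true, q2=true, q4=true, q5=false}.
              branch 2.1.1.2 (add ~q3):
                ○ open, literals {q1=true, q2=true, q3=false, q5=false}.
          branch 2.1.2 (add q5):
            × closes — contains both q5 and ~q5.
      branch 2.2 (add ~((q1 & q2) & ~q5), ~((q4 | ~q3) | q5)):
        ~((q4 | ~q3) | q5): α-rule — add ~(q4 | ~q3), ~q5.
        ~(q4 | ~q3): α-rule — add ~q4, ~~q3.
        ~((q1 & q2) & ~q5): β-rule — branch into ~(q1 & q2)  //  ~~q5.
          branch 2.2.1 (add ~(q1 & q2)):
            ~(q1 & q2): β-rule — branch into ~q1  //  ~q2.
              branch 2.2.1.1 (add ~q1):
                ○ open, literals {q1=false, q3=true, q4=false, q5=false}.
              branch 2.2.1.2 (add ~q2):
                ○ open, literals {q2=false, q3=true, q4=false, q5=false}.
          branch 2.2.2 (add ~~q5):
            × closes — contains both q5 and ~q5.
2 branches closed, 6 open.
Each open branch fixes some atoms; the unmentioned ones are free. Counting distinct full assignments: branch {q1=true, q5=true} (q2, q3, q4) contributes 8 new; branch {q1=true, q5=true} (q2, q3, q4) contributes 0 new; branch {q1=true, q2=true, q4=true, q5=false} (q3) contributes 2 new; branch {q1=true, q2=true, q3=false, q5=false} (q4) contributes 1 new; branch {q1=false, q3=true, q4=false, q5=false} (q2) contributes 2 new; branch {q2=false, q3=true, q4=false, q5=false} (q1) contributes 1 new. Total: 14.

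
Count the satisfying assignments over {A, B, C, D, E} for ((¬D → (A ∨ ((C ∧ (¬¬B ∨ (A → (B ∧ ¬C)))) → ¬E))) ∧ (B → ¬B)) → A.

25

Initial set: {(((¬D → (A ∨ ((C ∧ (¬¬B ∨ (A → (B ∧ ¬C)))) → ¬E))) ∧ (B → ¬B)) → A)}.
(((¬D → (A ∨ ((C ∧ (¬¬B ∨ (A → (B ∧ ¬C)))) → ¬E))) ∧ (B → ¬B)) → A): β-rule — branch into ¬((¬D → (A ∨ ((C ∧ (¬¬B ∨ (A → (B ∧ ¬C)))) → ¬E))) ∧ (B → ¬B))  //  A.
  branch 1 (add ¬((¬D → (A ∨ ((C ∧ (¬¬B ∨ (A → (B ∧ ¬C)))) → ¬E))) ∧ (B → ¬B))):
    ¬((¬D → (A ∨ ((C ∧ (¬¬B ∨ (A → (B ∧ ¬C)))) → ¬E))) ∧ (B → ¬B)): β-rule — branch into ¬(¬D → (A ∨ ((C ∧ (¬¬B ∨ (A → (B ∧ ¬C)))) → ¬E)))  //  ¬(B → ¬B).
      branch 1.1 (add ¬(¬D → (A ∨ ((C ∧ (¬¬B ∨ (A → (B ∧ ¬C)))) → ¬E)))):
        ¬(¬D → (A ∨ ((C ∧ (¬¬B ∨ (A → (B ∧ ¬C)))) → ¬E))): α-rule — add ¬D, ¬(A ∨ ((C ∧ (¬¬B ∨ (A → (B ∧ ¬C)))) → ¬E)).
        ¬(A ∨ ((C ∧ (¬¬B ∨ (A → (B ∧ ¬C)))) → ¬E)): α-rule — add ¬A, ¬((C ∧ (¬¬B ∨ (A → (B ∧ ¬C)))) → ¬E).
        ¬((C ∧ (¬¬B ∨ (A → (B ∧ ¬C)))) → ¬E): α-rule — add (C ∧ (¬¬B ∨ (A → (B ∧ ¬C)))), ¬¬E.
        (C ∧ (¬¬B ∨ (A → (B ∧ ¬C)))): α-rule — add C, (¬¬B ∨ (A → (B ∧ ¬C))).
        (¬¬B ∨ (A → (B ∧ ¬C))): β-rule — branch into ¬¬B  //  (A → (B ∧ ¬C)).
          branch 1.1.1 (add ¬¬B):
            ¬¬B: drop double negation, giving B.
            ○ open, literals {A=false, B=true, C=true, D=false, E=true}.
          branch 1.1.2 (add (A → (B ∧ ¬C))):
            (A → (B ∧ ¬C)): β-rule — branch into ¬A  //  (B ∧ ¬C).
              branch 1.1.2.1 (add ¬A):
                ○ open, literals {A=false, C=true, D=false, E=true}.
              branch 1.1.2.2 (add (B ∧ ¬C)):
                (B ∧ ¬C): α-rule — add B, ¬C.
                × closes — contains both C and ¬C.
      branch 1.2 (add ¬(B → ¬B)):
        ¬(B → ¬B): α-rule — add B, ¬¬B.
        ○ open, literals {B=true}.
  branch 2 (add A):
    ○ open, literals {A=true}.
1 branch closed, 4 open.
Each open branch fixes some atoms; the unmentioned ones are free. Counting distinct full assignments: branch {A=false, B=true, C=true, D=false, E=true} (none free) contributes 1 new; branch {A=false, C=true, D=false, E=true} (B) contributes 1 new; branch {B=true} (A, C, D, E) contributes 15 new; branch {A=true} (B, C, D, E) contributes 8 new. Total: 25.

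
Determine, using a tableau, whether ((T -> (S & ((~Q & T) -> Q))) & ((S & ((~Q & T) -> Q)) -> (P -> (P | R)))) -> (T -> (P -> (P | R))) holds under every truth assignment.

Assume the negation and expand:
Initial set: {F (((T -> (S & ((~Q & T) -> Q))) & ((S & ((~Q & T) -> Q)) -> (P -> (P | R)))) -> (T -> (P -> (P | R))))}.
F (((T -> (S & ((~Q & T) -> Q))) & ((S & ((~Q & T) -> Q)) -> (P -> (P | R)))) -> (T -> (P -> (P | R)))): α-rule — add T ((T -> (S & ((~Q & T) -> Q))) & ((S & ((~Q & T) -> Q)) -> (P -> (P | R)))), F (T -> (P -> (P | R))).
T ((T -> (S & ((~Q & T) -> Q))) & ((S & ((~Q & T) -> Q)) -> (P -> (P | R)))): α-rule — add T (T -> (S & ((~Q & T) -> Q))), T ((S & ((~Q & T) -> Q)) -> (P -> (P | R))).
F (T -> (P -> (P | R))): α-rule — add T T, F (P -> (P | R)).
F (P -> (P | R)): α-rule — add T P, F (P | R).
F (P | R): α-rule — add F P, F R.
× closes — contains both P and ~P.
All 1 branch closes.
Every branch closed, so the negation is unsatisfiable and the formula is valid.

Valid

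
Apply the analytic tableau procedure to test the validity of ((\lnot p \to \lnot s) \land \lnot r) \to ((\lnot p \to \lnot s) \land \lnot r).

Assume the negation and expand:
Initial set: {F (((\lnot p \to \lnot s) \land \lnot r) \to ((\lnot p \to \lnot s) \land \lnot r))}.
F (((\lnot p \to \lnot s) \land \lnot r) \to ((\lnot p \to \lnot s) \land \lnot r)): α-rule — add T ((\lnot p \to \lnot s) \land \lnot r), F ((\lnot p \to \lnot s) \land \lnot r).
T ((\lnot p \to \lnot s) \land \lnot r): α-rule — add T (\lnot p \to \lnot s), T \lnot r.
F ((\lnot p \to \lnot s) \land \lnot r): β-rule — branch into F (\lnot p \to \lnot s)  //  F \lnot r.
  branch 1 (add F (\lnot p \to \lnot s)):
    F (\lnot p \to \lnot s): α-rule — add T \lnot p, F \lnot s.
    T (\lnot p \to \lnot s): β-rule — branch into F \lnot p  //  T \lnot s.
      branch 1.1 (add F \lnot p):
        × closes — contains both p and \lnot p.
      branch 1.2 (add T \lnot s):
        × closes — contains both s and \lnot s.
  branch 2 (add F \lnot r):
    × closes — contains both r and \lnot r.
All 3 branches close.
Every branch closed, so the negation is unsatisfiable and the formula is valid.

Valid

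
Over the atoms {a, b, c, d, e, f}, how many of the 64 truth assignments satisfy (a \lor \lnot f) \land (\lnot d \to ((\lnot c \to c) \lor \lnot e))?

Initial set: {((a \lor \lnot f) \land (\lnot d \to ((\lnot c \to c) \lor \lnot e)))}.
((a \lor \lnot f) \land (\lnot d \to ((\lnot c \to c) \lor \lnot e))): α-rule — add (a \lor \lnot f), (\lnot d \to ((\lnot c \to c) \lor \lnot e)).
(a \lor \lnot f): β-rule — branch into a  //  \lnot f.
  branch 1 (add a):
    (\lnot d \to ((\lnot c \to c) \lor \lnot e)): β-rule — branch into \lnot \lnot d  //  ((\lnot c \to c) \lor \lnot e).
      branch 1.1 (add \lnot \lnot d):
        ○ open, literals {a=T, d=T}.
      branch 1.2 (add ((\lnot c \to c) \lor \lnot e)):
        ((\lnot c \to c) \lor \lnot e): β-rule — branch into (\lnot c \to c)  //  \lnot e.
          branch 1.2.1 (add (\lnot c \to c)):
            (\lnot c \to c): β-rule — branch into \lnot \lnot c  //  c.
              branch 1.2.1.1 (add \lnot \lnot c):
                ○ open, literals {a=T, c=T}.
              branch 1.2.1.2 (add c):
                ○ open, literals {a=T, c=T}.
          branch 1.2.2 (add \lnot e):
            ○ open, literals {a=T, e=F}.
  branch 2 (add \lnot f):
    (\lnot d \to ((\lnot c \to c) \lor \lnot e)): β-rule — branch into \lnot \lnot d  //  ((\lnot c \to c) \lor \lnot e).
      branch 2.1 (add \lnot \lnot d):
        ○ open, literals {d=T, f=F}.
      branch 2.2 (add ((\lnot c \to c) \lor \lnot e)):
        ((\lnot c \to c) \lor \lnot e): β-rule — branch into (\lnot c \to c)  //  \lnot e.
          branch 2.2.1 (add (\lnot c \to c)):
            (\lnot c \to c): β-rule — branch into \lnot \lnot c  //  c.
              branch 2.2.1.1 (add \lnot \lnot c):
                ○ open, literals {c=T, f=F}.
              branch 2.2.1.2 (add c):
                ○ open, literals {c=T, f=F}.
          branch 2.2.2 (add \lnot e):
            ○ open, literals {e=F, f=F}.
0 branches closed, 8 open.
Each open branch fixes some atoms; the unmentioned ones are free. Counting distinct full assignments: branch {a=T, d=T} (b, c, e, f) contributes 16 new; branch {a=T, c=T} (b, d, e, f) contributes 8 new; branch {a=T, c=T} (b, d, e, f) contributes 0 new; branch {a=T, e=F} (b, c, d, f) contributes 4 new; branch {d=T, f=F} (a, b, c, e) contributes 8 new; branch {c=T, f=F} (a, b, d, e) contributes 4 new; branch {c=T, f=F} (a, b, d, e) contributes 0 new; branch {e=F, f=F} (a, b, c, d) contributes 2 new. Total: 42.

42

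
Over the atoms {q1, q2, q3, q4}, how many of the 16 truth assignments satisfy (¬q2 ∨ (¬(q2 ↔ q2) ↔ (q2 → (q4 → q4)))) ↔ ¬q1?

Initial set: {T ((¬q2 ∨ (¬(q2 ↔ q2) ↔ (q2 → (q4 → q4)))) ↔ ¬q1)}.
T ((¬q2 ∨ (¬(q2 ↔ q2) ↔ (q2 → (q4 → q4)))) ↔ ¬q1): β-rule — branch into T (¬q2 ∨ (¬(q2 ↔ q2) ↔ (q2 → (q4 → q4)))), T ¬q1  //  F (¬q2 ∨ (¬(q2 ↔ q2) ↔ (q2 → (q4 → q4)))), F ¬q1.
  branch 1 (add T (¬q2 ∨ (¬(q2 ↔ q2) ↔ (q2 → (q4 → q4)))), T ¬q1):
    T (¬q2 ∨ (¬(q2 ↔ q2) ↔ (q2 → (q4 → q4)))): β-rule — branch into T ¬q2  //  T (¬(q2 ↔ q2) ↔ (q2 → (q4 → q4))).
      branch 1.1 (add T ¬q2):
        ○ open, literals {q1=F, q2=F}.
      branch 1.2 (add T (¬(q2 ↔ q2) ↔ (q2 → (q4 → q4)))):
        T (¬(q2 ↔ q2) ↔ (q2 → (q4 → q4))): β-rule — branch into T ¬(q2 ↔ q2), T (q2 → (q4 → q4))  //  F ¬(q2 ↔ q2), F (q2 → (q4 → q4)).
          branch 1.2.1 (add T ¬(q2 ↔ q2), T (q2 → (q4 → q4))):
            T ¬(q2 ↔ q2): β-rule — branch into T q2, F q2  //  F q2, T q2.
              branch 1.2.1.1 (add T q2, F q2):
                × closes — contains both q2 and ¬q2.
              branch 1.2.1.2 (add F q2, T q2):
                × closes — contains both q2 and ¬q2.
          branch 1.2.2 (add F ¬(q2 ↔ q2), F (q2 → (q4 → q4))):
            F (q2 → (q4 → q4)): α-rule — add T q2, F (q4 → q4).
            F (q4 → q4): α-rule — add T q4, F q4.
            × closes — contains both q4 and ¬q4.
  branch 2 (add F (¬q2 ∨ (¬(q2 ↔ q2) ↔ (q2 → (q4 → q4)))), F ¬q1):
    F (¬q2 ∨ (¬(q2 ↔ q2) ↔ (q2 → (q4 → q4)))): α-rule — add F ¬q2, F (¬(q2 ↔ q2) ↔ (q2 → (q4 → q4))).
    F (¬(q2 ↔ q2) ↔ (q2 → (q4 → q4))): β-rule — branch into T ¬(q2 ↔ q2), F (q2 → (q4 → q4))  //  F ¬(q2 ↔ q2), T (q2 → (q4 → q4)).
      branch 2.1 (add T ¬(q2 ↔ q2), F (q2 → (q4 → q4))):
        F (q2 → (q4 → q4)): α-rule — add T q2, F (q4 → q4).
        F (q4 → q4): α-rule — add T q4, F q4.
        × closes — contains both q4 and ¬q4.
      branch 2.2 (add F ¬(q2 ↔ q2), T (q2 → (q4 → q4))):
        F ¬(q2 ↔ q2): β-rule — branch into T q2, T q2  //  F q2, F q2.
          branch 2.2.1 (add T q2, T q2):
            T (q2 → (q4 → q4)): β-rule — branch into F q2  //  T (q4 → q4).
              branch 2.2.1.1 (add F q2):
                × closes — contains both q2 and ¬q2.
              branch 2.2.1.2 (add T (q4 → q4)):
                T (q4 → q4): β-rule — branch into F q4  //  T q4.
                  branch 2.2.1.2.1 (add F q4):
                    ○ open, literals {q1=T, q2=T, q4=F}.
                  branch 2.2.1.2.2 (add T q4):
                    ○ open, literals {q1=T, q2=T, q4=T}.
          branch 2.2.2 (add F q2, F q2):
            × closes — contains both q2 and ¬q2.
6 branches closed, 3 open.
Each open branch fixes some atoms; the unmentioned ones are free. Counting distinct full assignments: branch {q1=F, q2=F} (q3, q4) contributes 4 new; branch {q1=T, q2=T, q4=F} (q3) contributes 2 new; branch {q1=T, q2=T, q4=T} (q3) contributes 2 new. Total: 8.

8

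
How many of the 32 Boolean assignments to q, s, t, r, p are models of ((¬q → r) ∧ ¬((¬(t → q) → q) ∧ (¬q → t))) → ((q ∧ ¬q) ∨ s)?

28

Initial set: {T (((¬q → r) ∧ ¬((¬(t → q) → q) ∧ (¬q → t))) → ((q ∧ ¬q) ∨ s))}.
T (((¬q → r) ∧ ¬((¬(t → q) → q) ∧ (¬q → t))) → ((q ∧ ¬q) ∨ s)): β-rule — branch into F ((¬q → r) ∧ ¬((¬(t → q) → q) ∧ (¬q → t)))  //  T ((q ∧ ¬q) ∨ s).
  branch 1 (add F ((¬q → r) ∧ ¬((¬(t → q) → q) ∧ (¬q → t)))):
    F ((¬q → r) ∧ ¬((¬(t → q) → q) ∧ (¬q → t))): β-rule — branch into F (¬q → r)  //  F ¬((¬(t → q) → q) ∧ (¬q → t)).
      branch 1.1 (add F (¬q → r)):
        F (¬q → r): α-rule — add T ¬q, F r.
        ○ open, literals {q=0, r=0}.
      branch 1.2 (add F ¬((¬(t → q) → q) ∧ (¬q → t))):
        F ¬((¬(t → q) → q) ∧ (¬q → t)): α-rule — add T (¬(t → q) → q), T (¬q → t).
        T (¬(t → q) → q): β-rule — branch into F ¬(t → q)  //  T q.
          branch 1.2.1 (add F ¬(t → q)):
            T (¬q → t): β-rule — branch into F ¬q  //  T t.
              branch 1.2.1.1 (add F ¬q):
                F ¬(t → q): β-rule — branch into F t  //  T q.
                  branch 1.2.1.1.1 (add F t):
                    ○ open, literals {q=1, t=0}.
                  branch 1.2.1.1.2 (add T q):
                    ○ open, literals {q=1}.
              branch 1.2.1.2 (add T t):
                F ¬(t → q): β-rule — branch into F t  //  T q.
                  branch 1.2.1.2.1 (add F t):
                    × closes — contains both t and ¬t.
                  branch 1.2.1.2.2 (add T q):
                    ○ open, literals {q=1, t=1}.
          branch 1.2.2 (add T q):
            T (¬q → t): β-rule — branch into F ¬q  //  T t.
              branch 1.2.2.1 (add F ¬q):
                ○ open, literals {q=1}.
              branch 1.2.2.2 (add T t):
                ○ open, literals {q=1, t=1}.
  branch 2 (add T ((q ∧ ¬q) ∨ s)):
    T ((q ∧ ¬q) ∨ s): β-rule — branch into T (q ∧ ¬q)  //  T s.
      branch 2.1 (add T (q ∧ ¬q)):
        T (q ∧ ¬q): α-rule — add T q, T ¬q.
        × closes — contains both q and ¬q.
      branch 2.2 (add T s):
        ○ open, literals {s=1}.
2 branches closed, 7 open.
Each open branch fixes some atoms; the unmentioned ones are free. Counting distinct full assignments: branch {q=0, r=0} (s, t, p) contributes 8 new; branch {q=1, t=0} (s, r, p) contributes 8 new; branch {q=1} (s, t, r, p) contributes 8 new; branch {q=1, t=1} (s, r, p) contributes 0 new; branch {q=1} (s, t, r, p) contributes 0 new; branch {q=1, t=1} (s, r, p) contributes 0 new; branch {s=1} (q, t, r, p) contributes 4 new. Total: 28.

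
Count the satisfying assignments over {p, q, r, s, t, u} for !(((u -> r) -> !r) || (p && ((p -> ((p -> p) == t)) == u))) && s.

Initial set: {(!(((u -> r) -> !r) || (p && ((p -> ((p -> p) == t)) == u))) && s)}.
(!(((u -> r) -> !r) || (p && ((p -> ((p -> p) == t)) == u))) && s): α-rule — add !(((u -> r) -> !r) || (p && ((p -> ((p -> p) == t)) == u))), s.
!(((u -> r) -> !r) || (p && ((p -> ((p -> p) == t)) == u))): α-rule — add !((u -> r) -> !r), !(p && ((p -> ((p -> p) == t)) == u)).
!((u -> r) -> !r): α-rule — add (u -> r), !!r.
!(p && ((p -> ((p -> p) == t)) == u)): β-rule — branch into !p  //  !((p -> ((p -> p) == t)) == u).
  branch 1 (add !p):
    (u -> r): β-rule — branch into !u  //  r.
      branch 1.1 (add !u):
        ○ open, literals {p=F, r=T, s=T, u=F}.
      branch 1.2 (add r):
        ○ open, literals {p=F, r=T, s=T}.
  branch 2 (add !((p -> ((p -> p) == t)) == u)):
    (u -> r): β-rule — branch into !u  //  r.
      branch 2.1 (add !u):
        !((p -> ((p -> p) == t)) == u): β-rule — branch into (p -> ((p -> p) == t)), !u  //  !(p -> ((p -> p) == t)), u.
          branch 2.1.1 (add (p -> ((p -> p) == t)), !u):
            (p -> ((p -> p) == t)): β-rule — branch into !p  //  ((p -> p) == t).
              branch 2.1.1.1 (add !p):
                ○ open, literals {p=F, r=T, s=T, u=F}.
              branch 2.1.1.2 (add ((p -> p) == t)):
                ((p -> p) == t): β-rule — branch into (p -> p), t  //  !(p -> p), !t.
                  branch 2.1.1.2.1 (add (p -> p), t):
                    (p -> p): β-rule — branch into !p  //  p.
                      branch 2.1.1.2.1.1 (add !p):
                        ○ open, literals {p=F, r=T, s=T, t=T, u=F}.
                      branch 2.1.1.2.1.2 (add p):
                        ○ open, literals {p=T, r=T, s=T, t=T, u=F}.
                  branch 2.1.1.2.2 (add !(p -> p), !t):
                    !(p -> p): α-rule — add p, !p.
                    × closes — contains both p and !p.
          branch 2.1.2 (add !(p -> ((p -> p) == t)), u):
            × closes — contains both u and !u.
      branch 2.2 (add r):
        !((p -> ((p -> p) == t)) == u): β-rule — branch into (p -> ((p -> p) == t)), !u  //  !(p -> ((p -> p) == t)), u.
          branch 2.2.1 (add (p -> ((p -> p) == t)), !u):
            (p -> ((p -> p) == t)): β-rule — branch into !p  //  ((p -> p) == t).
              branch 2.2.1.1 (add !p):
                ○ open, literals {p=F, r=T, s=T, u=F}.
              branch 2.2.1.2 (add ((p -> p) == t)):
                ((p -> p) == t): β-rule — branch into (p -> p), t  //  !(p -> p), !t.
                  branch 2.2.1.2.1 (add (p -> p), t):
                    (p -> p): β-rule — branch into !p  //  p.
                      branch 2.2.1.2.1.1 (add !p):
                        ○ open, literals {p=F, r=T, s=T, t=T, u=F}.
                      branch 2.2.1.2.1.2 (add p):
                        ○ open, literals {p=T, r=T, s=T, t=T, u=F}.
                  branch 2.2.1.2.2 (add !(p -> p), !t):
                    !(p -> p): α-rule — add p, !p.
                    × closes — contains both p and !p.
          branch 2.2.2 (add !(p -> ((p -> p) == t)), u):
            !(p -> ((p -> p) == t)): α-rule — add p, !((p -> p) == t).
            !((p -> p) == t): β-rule — branch into (p -> p), !t  //  !(p -> p), t.
              branch 2.2.2.1 (add (p -> p), !t):
                (p -> p): β-rule — branch into !p  //  p.
                  branch 2.2.2.1.1 (add !p):
                    × closes — contains both p and !p.
                  branch 2.2.2.1.2 (add p):
                    ○ open, literals {p=T, r=T, s=T, t=F, u=T}.
              branch 2.2.2.2 (add !(p -> p), t):
                !(p -> p): α-rule — add p, !p.
                × closes — contains both p and !p.
5 branches closed, 9 open.
Each open branch fixes some atoms; the unmentioned ones are free. Counting distinct full assignments: branch {p=F, r=T, s=T, u=F} (q, t) contributes 4 new; branch {p=F, r=T, s=T} (q, t, u) contributes 4 new; branch {p=F, r=T, s=T, u=F} (q, t) contributes 0 new; branch {p=F, r=T, s=T, t=T, u=F} (q) contributes 0 new; branch {p=T, r=T, s=T, t=T, u=F} (q) contributes 2 new; branch {p=F, r=T, s=T, u=F} (q, t) contributes 0 new; branch {p=F, r=T, s=T, t=T, u=F} (q) contributes 0 new; branch {p=T, r=T, s=T, t=T, u=F} (q) contributes 0 new; branch {p=T, r=T, s=T, t=F, u=T} (q) contributes 2 new. Total: 12.

12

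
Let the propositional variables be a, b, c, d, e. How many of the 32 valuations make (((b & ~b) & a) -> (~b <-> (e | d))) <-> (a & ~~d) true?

8

Initial set: {((((b & ~b) & a) -> (~b <-> (e | d))) <-> (a & ~~d))}.
((((b & ~b) & a) -> (~b <-> (e | d))) <-> (a & ~~d)): β-rule — branch into (((b & ~b) & a) -> (~b <-> (e | d))), (a & ~~d)  //  ~(((b & ~b) & a) -> (~b <-> (e | d))), ~(a & ~~d).
  branch 1 (add (((b & ~b) & a) -> (~b <-> (e | d))), (a & ~~d)):
    (a & ~~d): α-rule — add a, ~~d.
    ~~d: drop double negation, giving d.
    (((b & ~b) & a) -> (~b <-> (e | d))): β-rule — branch into ~((b & ~b) & a)  //  (~b <-> (e | d)).
      branch 1.1 (add ~((b & ~b) & a)):
        ~((b & ~b) & a): β-rule — branch into ~(b & ~b)  //  ~a.
          branch 1.1.1 (add ~(b & ~b)):
            ~(b & ~b): β-rule — branch into ~b  //  ~~b.
              branch 1.1.1.1 (add ~b):
                ○ open, literals {a=1, b=0, d=1}.
              branch 1.1.1.2 (add ~~b):
                ○ open, literals {a=1, b=1, d=1}.
          branch 1.1.2 (add ~a):
            × closes — contains both a and ~a.
      branch 1.2 (add (~b <-> (e | d))):
        (~b <-> (e | d)): β-rule — branch into ~b, (e | d)  //  ~~b, ~(e | d).
          branch 1.2.1 (add ~b, (e | d)):
            (e | d): β-rule — branch into e  //  d.
              branch 1.2.1.1 (add e):
                ○ open, literals {a=1, b=0, d=1, e=1}.
              branch 1.2.1.2 (add d):
                ○ open, literals {a=1, b=0, d=1}.
          branch 1.2.2 (add ~~b, ~(e | d)):
            ~(e | d): α-rule — add ~e, ~d.
            × closes — contains both d and ~d.
  branch 2 (add ~(((b & ~b) & a) -> (~b <-> (e | d))), ~(a & ~~d)):
    ~(((b & ~b) & a) -> (~b <-> (e | d))): α-rule — add ((b & ~b) & a), ~(~b <-> (e | d)).
    ((b & ~b) & a): α-rule — add (b & ~b), a.
    (b & ~b): α-rule — add b, ~b.
    × closes — contains both b and ~b.
3 branches closed, 4 open.
Each open branch fixes some atoms; the unmentioned ones are free. Counting distinct full assignments: branch {a=1, b=0, d=1} (c, e) contributes 4 new; branch {a=1, b=1, d=1} (c, e) contributes 4 new; branch {a=1, b=0, d=1, e=1} (c) contributes 0 new; branch {a=1, b=0, d=1} (c, e) contributes 0 new. Total: 8.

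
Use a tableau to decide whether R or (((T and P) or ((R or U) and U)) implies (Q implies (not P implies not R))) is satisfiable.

Satisfiable

Initial set: {(R or (((T and P) or ((R or U) and U)) implies (Q implies (not P implies not R))))}.
(R or (((T and P) or ((R or U) and U)) implies (Q implies (not P implies not R)))): β-rule — branch into R  //  (((T and P) or ((R or U) and U)) implies (Q implies (not P implies not R))).
  branch 1 (add R):
    ○ open, literals {R=T}.
  branch 2 (add (((T and P) or ((R or U) and U)) implies (Q implies (not P implies not R)))):
    (((T and P) or ((R or U) and U)) implies (Q implies (not P implies not R))): β-rule — branch into not ((T and P) or ((R or U) and U))  //  (Q implies (not P implies not R)).
      branch 2.1 (add not ((T and P) or ((R or U) and U))):
        not ((T and P) or ((R or U) and U)): α-rule — add not (T and P), not ((R or U) and U).
        not (T and P): β-rule — branch into not T  //  not P.
          branch 2.1.1 (add not T):
            not ((R or U) and U): β-rule — branch into not (R or U)  //  not U.
              branch 2.1.1.1 (add not (R or U)):
                not (R or U): α-rule — add not R, not U.
                ○ open, literals {R=F, T=F, U=F}.
              branch 2.1.1.2 (add not U):
                ○ open, literals {T=F, U=F}.
          branch 2.1.2 (add not P):
            not ((R or U) and U): β-rule — branch into not (R or U)  //  not U.
              branch 2.1.2.1 (add not (R or U)):
                not (R or U): α-rule — add not R, not U.
                ○ open, literals {P=F, R=F, U=F}.
              branch 2.1.2.2 (add not U):
                ○ open, literals {P=F, U=F}.
      branch 2.2 (add (Q implies (not P implies not R))):
        (Q implies (not P implies not R)): β-rule — branch into not Q  //  (not P implies not R).
          branch 2.2.1 (add not Q):
            ○ open, literals {Q=F}.
          branch 2.2.2 (add (not P implies not R)):
            (not P implies not R): β-rule — branch into not not P  //  not R.
              branch 2.2.2.1 (add not not P):
                ○ open, literals {P=T}.
              branch 2.2.2.2 (add not R):
                ○ open, literals {R=F}.
0 branches closed, 8 open.
An open branch gives a satisfying assignment: R=T.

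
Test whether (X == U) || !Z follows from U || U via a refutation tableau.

No

Initial set: {(U || U); !((X == U) || !Z)}.
!((X == U) || !Z): α-rule — add !(X == U), !!Z.
(U || U): β-rule — branch into U  //  U.
  branch 1 (add U):
    !(X == U): β-rule — branch into X, !U  //  !X, U.
      branch 1.1 (add X, !U):
        × closes — contains both U and !U.
      branch 1.2 (add !X, U):
        ○ open, literals {U=true, X=false, Z=true}.
  branch 2 (add U):
    !(X == U): β-rule — branch into X, !U  //  !X, U.
      branch 2.1 (add X, !U):
        × closes — contains both U and !U.
      branch 2.2 (add !X, U):
        ○ open, literals {U=true, X=false, Z=true}.
2 branches closed, 2 open.
An open branch gives a countermodel: U=true, X=false, Z=true (unmentioned atoms arbitrary); the premises hold there but the conclusion fails.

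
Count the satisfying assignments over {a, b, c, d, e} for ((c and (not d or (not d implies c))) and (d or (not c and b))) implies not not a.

28

Initial set: {(((c and (not d or (not d implies c))) and (d or (not c and b))) implies not not a)}.
(((c and (not d or (not d implies c))) and (d or (not c and b))) implies not not a): β-rule — branch into not ((c and (not d or (not d implies c))) and (d or (not c and b)))  //  not not a.
  branch 1 (add not ((c and (not d or (not d implies c))) and (d or (not c and b)))):
    not ((c and (not d or (not d implies c))) and (d or (not c and b))): β-rule — branch into not (c and (not d or (not d implies c)))  //  not (d or (not c and b)).
      branch 1.1 (add not (c and (not d or (not d implies c)))):
        not (c and (not d or (not d implies c))): β-rule — branch into not c  //  not (not d or (not d implies c)).
          branch 1.1.1 (add not c):
            ○ open, literals {c=false}.
          branch 1.1.2 (add not (not d or (not d implies c))):
            not (not d or (not d implies c)): α-rule — add not not d, not (not d implies c).
            not (not d implies c): α-rule — add not d, not c.
            × closes — contains both d and not d.
      branch 1.2 (add not (d or (not c and b))):
        not (d or (not c and b)): α-rule — add not d, not (not c and b).
        not (not c and b): β-rule — branch into not not c  //  not b.
          branch 1.2.1 (add not not c):
            ○ open, literals {c=true, d=false}.
          branch 1.2.2 (add not b):
            ○ open, literals {b=false, d=false}.
  branch 2 (add not not a):
    not not a: drop double negation, giving a.
    ○ open, literals {a=true}.
1 branch closed, 4 open.
Each open branch fixes some atoms; the unmentioned ones are free. Counting distinct full assignments: branch {c=false} (a, b, d, e) contributes 16 new; branch {c=true, d=false} (a, b, e) contributes 8 new; branch {b=false, d=false} (a, c, e) contributes 0 new; branch {a=true} (b, c, d, e) contributes 4 new. Total: 28.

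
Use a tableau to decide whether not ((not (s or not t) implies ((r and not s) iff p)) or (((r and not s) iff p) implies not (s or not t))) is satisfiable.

Initial set: {T not ((not (s or not t) implies ((r and not s) iff p)) or (((r and not s) iff p) implies not (s or not t)))}.
T not ((not (s or not t) implies ((r and not s) iff p)) or (((r and not s) iff p) implies not (s or not t))): α-rule — add F (not (s or not t) implies ((r and not s) iff p)), F (((r and not s) iff p) implies not (s or not t)).
F (not (s or not t) implies ((r and not s) iff p)): α-rule — add T not (s or not t), F ((r and not s) iff p).
F (((r and not s) iff p) implies not (s or not t)): α-rule — add T ((r and not s) iff p), F not (s or not t).
T not (s or not t): α-rule — add F s, F not t.
F ((r and not s) iff p): β-rule — branch into T (r and not s), F p  //  F (r and not s), T p.
  branch 1 (add T (r and not s), F p):
    T (r and not s): α-rule — add T r, T not s.
    T ((r and not s) iff p): β-rule — branch into T (r and not s), T p  //  F (r and not s), F p.
      branch 1.1 (add T (r and not s), T p):
        × closes — contains both p and not p.
      branch 1.2 (add F (r and not s), F p):
        F not (s or not t): β-rule — branch into T s  //  T not t.
          branch 1.2.1 (add T s):
            × closes — contains both s and not s.
          branch 1.2.2 (add T not t):
            × closes — contains both t and not t.
  branch 2 (add F (r and not s), T p):
    T ((r and not s) iff p): β-rule — branch into T (r and not s), T p  //  F (r and not s), F p.
      branch 2.1 (add T (r and not s), T p):
        T (r and not s): α-rule — add T r, T not s.
        F not (s or not t): β-rule — branch into T s  //  T not t.
          branch 2.1.1 (add T s):
            × closes — contains both s and not s.
          branch 2.1.2 (add T not t):
            × closes — contains both t and not t.
      branch 2.2 (add F (r and not s), F p):
        × closes — contains both p and not p.
All 6 branches close.
Every branch closed; the formula is unsatisfiable.

Unsatisfiable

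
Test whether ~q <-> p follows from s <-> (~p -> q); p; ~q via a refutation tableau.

Initial set: {(s <-> (~p -> q)); p; ~q; ~(~q <-> p)}.
(s <-> (~p -> q)): β-rule — branch into s, (~p -> q)  //  ~s, ~(~p -> q).
  branch 1 (add s, (~p -> q)):
    ~(~q <-> p): β-rule — branch into ~q, ~p  //  ~~q, p.
      branch 1.1 (add ~q, ~p):
        × closes — contains both p and ~p.
      branch 1.2 (add ~~q, p):
        × closes — contains both q and ~q.
  branch 2 (add ~s, ~(~p -> q)):
    ~(~p -> q): α-rule — add ~p, ~q.
    × closes — contains both p and ~p.
All 3 branches close.
Every branch closed, so the premises entail the conclusion.

Yes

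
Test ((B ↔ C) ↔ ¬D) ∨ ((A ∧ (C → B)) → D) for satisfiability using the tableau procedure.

Initial set: {T (((B ↔ C) ↔ ¬D) ∨ ((A ∧ (C → B)) → D))}.
T (((B ↔ C) ↔ ¬D) ∨ ((A ∧ (C → B)) → D)): β-rule — branch into T ((B ↔ C) ↔ ¬D)  //  T ((A ∧ (C → B)) → D).
  branch 1 (add T ((B ↔ C) ↔ ¬D)):
    T ((B ↔ C) ↔ ¬D): β-rule — branch into T (B ↔ C), T ¬D  //  F (B ↔ C), F ¬D.
      branch 1.1 (add T (B ↔ C), T ¬D):
        T (B ↔ C): β-rule — branch into T B, T C  //  F B, F C.
          branch 1.1.1 (add T B, T C):
            ○ open, literals {B=true, C=true, D=false}.
          branch 1.1.2 (add F B, F C):
            ○ open, literals {B=false, C=false, D=false}.
      branch 1.2 (add F (B ↔ C), F ¬D):
        F (B ↔ C): β-rule — branch into T B, F C  //  F B, T C.
          branch 1.2.1 (add T B, F C):
            ○ open, literals {B=true, C=false, D=true}.
          branch 1.2.2 (add F B, T C):
            ○ open, literals {B=false, C=true, D=true}.
  branch 2 (add T ((A ∧ (C → B)) → D)):
    T ((A ∧ (C → B)) → D): β-rule — branch into F (A ∧ (C → B))  //  T D.
      branch 2.1 (add F (A ∧ (C → B))):
        F (A ∧ (C → B)): β-rule — branch into F A  //  F (C → B).
          branch 2.1.1 (add F A):
            ○ open, literals {A=false}.
          branch 2.1.2 (add F (C → B)):
            F (C → B): α-rule — add T C, F B.
            ○ open, literals {B=false, C=true}.
      branch 2.2 (add T D):
        ○ open, literals {D=true}.
0 branches closed, 7 open.
An open branch gives a satisfying assignment: B=true, C=true, D=false.

Satisfiable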